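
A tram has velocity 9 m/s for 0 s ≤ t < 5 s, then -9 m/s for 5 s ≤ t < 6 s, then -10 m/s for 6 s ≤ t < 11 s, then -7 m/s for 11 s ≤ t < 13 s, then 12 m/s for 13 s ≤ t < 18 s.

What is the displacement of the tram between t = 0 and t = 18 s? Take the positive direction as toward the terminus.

32 m

Net displacement equals the area under the velocity-time graph (areas below the axis count negative).
0–5 s: 9 × 5 = 45 m
5–6 s: -9 × 1 = -9 m
6–11 s: -10 × 5 = -50 m
11–13 s: -7 × 2 = -14 m
13–18 s: 12 × 5 = 60 m
Net displacement = 32 m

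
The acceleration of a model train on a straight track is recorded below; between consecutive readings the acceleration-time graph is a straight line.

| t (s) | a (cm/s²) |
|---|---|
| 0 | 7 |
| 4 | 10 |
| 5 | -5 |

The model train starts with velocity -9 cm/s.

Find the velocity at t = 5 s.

27.5 cm/s

Δv equals the area under the a-t graph; then v = v₀ + Δv.
0–4 s: ½(7 + 10)(4) = 34 cm/s
4–5 s: ½(10 + -5)(1) = 2.5 cm/s
Δv = 36.5 cm/s, so v(5) = -9 + (36.5) = 27.5 cm/s.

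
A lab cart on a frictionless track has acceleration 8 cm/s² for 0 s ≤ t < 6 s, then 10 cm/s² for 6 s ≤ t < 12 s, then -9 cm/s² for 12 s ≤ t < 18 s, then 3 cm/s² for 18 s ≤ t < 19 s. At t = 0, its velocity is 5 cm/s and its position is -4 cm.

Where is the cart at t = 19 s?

On each constant-a segment, Δv = aΔt and Δx = v₀Δt + ½aΔt²; chain segment to segment.
0–6 s: v starts 5 cm/s; Δx = 5·6 + ½·8·6² = 174 cm; v ends 53 cm/s.
6–12 s: v starts 53 cm/s; Δx = 53·6 + ½·10·6² = 498 cm; v ends 113 cm/s.
12–18 s: v starts 113 cm/s; Δx = 113·6 + ½·-9·6² = 516 cm; v ends 59 cm/s.
18–19 s: v starts 59 cm/s; Δx = 59·1 + ½·3·1² = 60.5 cm; v ends 62 cm/s.
x(19) = -4 + Σ Δx = 1244.5 cm.

1244.5 cm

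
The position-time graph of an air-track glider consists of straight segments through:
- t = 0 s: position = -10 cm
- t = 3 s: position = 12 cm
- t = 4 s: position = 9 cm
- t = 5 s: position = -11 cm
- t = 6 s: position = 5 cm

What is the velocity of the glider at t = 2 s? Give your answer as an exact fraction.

22/3 cm/s

Velocity is the slope of the x-t graph on 0–3 s: (12 − -10)/(3 − 0) = 22/3 cm/s.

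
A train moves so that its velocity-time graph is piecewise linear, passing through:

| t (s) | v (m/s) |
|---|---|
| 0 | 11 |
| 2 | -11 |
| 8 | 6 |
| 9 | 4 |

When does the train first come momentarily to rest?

t = 1 s

v changes sign on 0–2 s (from 11 to -11); the graph is linear there, so v = 0 at t = 0 + (-11)·(2 − 0)/(-11 − 11) = 1 s.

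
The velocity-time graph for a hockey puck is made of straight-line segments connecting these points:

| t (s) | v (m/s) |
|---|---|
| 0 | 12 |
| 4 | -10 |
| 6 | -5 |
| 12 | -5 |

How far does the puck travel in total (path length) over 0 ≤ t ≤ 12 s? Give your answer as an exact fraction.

739/11 m

Total distance travelled is ∫|v| dt — sum the magnitudes of each area piece.
0–4 s: v = 0 at t = 24/11 s; triangle areas 144/11 + 100/11 = 244/11 m
4–6 s: |½(-10 + -5)(2)| = 15 m
6–12 s: |-5| × 6 = 30 m
Total distance = 739/11 m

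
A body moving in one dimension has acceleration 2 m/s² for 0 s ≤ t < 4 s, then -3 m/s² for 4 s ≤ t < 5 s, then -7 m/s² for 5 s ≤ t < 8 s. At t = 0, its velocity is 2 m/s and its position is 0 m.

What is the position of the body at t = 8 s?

On each constant-a segment, Δv = aΔt and Δx = v₀Δt + ½aΔt²; chain segment to segment.
0–4 s: v starts 2 m/s; Δx = 2·4 + ½·2·4² = 24 m; v ends 10 m/s.
4–5 s: v starts 10 m/s; Δx = 10·1 + ½·-3·1² = 8.5 m; v ends 7 m/s.
5–8 s: v starts 7 m/s; Δx = 7·3 + ½·-7·3² = -10.5 m; v ends -14 m/s.
x(8) = 0 + Σ Δx = 22 m.

22 m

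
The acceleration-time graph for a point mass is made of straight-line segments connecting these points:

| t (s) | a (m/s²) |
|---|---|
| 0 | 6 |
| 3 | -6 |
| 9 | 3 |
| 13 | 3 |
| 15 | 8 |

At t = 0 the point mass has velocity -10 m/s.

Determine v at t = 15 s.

4 m/s

Δv equals the area under the a-t graph; then v = v₀ + Δv.
0–3 s: ½(6 + -6)(3) = 0 m/s
3–9 s: ½(-6 + 3)(6) = -9 m/s
9–13 s: 3 × 4 = 12 m/s
13–15 s: ½(3 + 8)(2) = 11 m/s
Δv = 14 m/s, so v(15) = -10 + (14) = 4 m/s.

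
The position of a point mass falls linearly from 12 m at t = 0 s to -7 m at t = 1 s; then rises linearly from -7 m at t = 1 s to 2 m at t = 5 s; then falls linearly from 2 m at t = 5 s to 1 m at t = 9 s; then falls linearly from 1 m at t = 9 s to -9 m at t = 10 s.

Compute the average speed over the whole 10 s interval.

Average speed = (total path length)/(elapsed time); on a piecewise-linear x-t graph the path length is Σ|Δx|.
0–1 s: |Δx| = |-7 − 12| = 19 m
1–5 s: |Δx| = |2 − -7| = 9 m
5–9 s: |Δx| = |1 − 2| = 1 m
9–10 s: |Δx| = |-9 − 1| = 10 m
Total path = 39 m; average speed = 39/10 = 3.9 m/s.

3.9 m/s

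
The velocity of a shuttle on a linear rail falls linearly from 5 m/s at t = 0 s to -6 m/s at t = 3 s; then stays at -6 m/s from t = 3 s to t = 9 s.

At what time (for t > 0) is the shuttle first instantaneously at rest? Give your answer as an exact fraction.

t = 15/11 s

v changes sign on 0–3 s (from 5 to -6); the graph is linear there, so v = 0 at t = 0 + (-5)·(3 − 0)/(-6 − 5) = 15/11 s.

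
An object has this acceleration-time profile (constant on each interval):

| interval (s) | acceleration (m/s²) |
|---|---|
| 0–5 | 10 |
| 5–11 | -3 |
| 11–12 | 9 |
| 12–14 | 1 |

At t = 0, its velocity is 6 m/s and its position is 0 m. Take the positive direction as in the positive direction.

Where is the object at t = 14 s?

On each constant-a segment, Δv = aΔt and Δx = v₀Δt + ½aΔt²; chain segment to segment.
0–5 s: v starts 6 m/s; Δx = 6·5 + ½·10·5² = 155 m; v ends 56 m/s.
5–11 s: v starts 56 m/s; Δx = 56·6 + ½·-3·6² = 282 m; v ends 38 m/s.
11–12 s: v starts 38 m/s; Δx = 38·1 + ½·9·1² = 42.5 m; v ends 47 m/s.
12–14 s: v starts 47 m/s; Δx = 47·2 + ½·1·2² = 96 m; v ends 49 m/s.
x(14) = 0 + Σ Δx = 575.5 m.

575.5 m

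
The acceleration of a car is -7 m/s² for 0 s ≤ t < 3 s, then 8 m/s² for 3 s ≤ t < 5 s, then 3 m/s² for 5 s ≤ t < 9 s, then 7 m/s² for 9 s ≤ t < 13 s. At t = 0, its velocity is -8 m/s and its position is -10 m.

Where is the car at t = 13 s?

-83.5 m

On each constant-a segment, Δv = aΔt and Δx = v₀Δt + ½aΔt²; chain segment to segment.
0–3 s: v starts -8 m/s; Δx = -8·3 + ½·-7·3² = -55.5 m; v ends -29 m/s.
3–5 s: v starts -29 m/s; Δx = -29·2 + ½·8·2² = -42 m; v ends -13 m/s.
5–9 s: v starts -13 m/s; Δx = -13·4 + ½·3·4² = -28 m; v ends -1 m/s.
9–13 s: v starts -1 m/s; Δx = -1·4 + ½·7·4² = 52 m; v ends 27 m/s.
x(13) = -10 + Σ Δx = -83.5 m.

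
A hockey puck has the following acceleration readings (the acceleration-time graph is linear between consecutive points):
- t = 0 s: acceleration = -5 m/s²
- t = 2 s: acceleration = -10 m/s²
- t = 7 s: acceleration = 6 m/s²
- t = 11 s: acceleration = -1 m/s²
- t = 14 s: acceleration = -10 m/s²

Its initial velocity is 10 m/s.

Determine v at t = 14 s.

-21.5 m/s

Δv equals the area under the a-t graph; then v = v₀ + Δv.
0–2 s: ½(-5 + -10)(2) = -15 m/s
2–7 s: ½(-10 + 6)(5) = -10 m/s
7–11 s: ½(6 + -1)(4) = 10 m/s
11–14 s: ½(-1 + -10)(3) = -16.5 m/s
Δv = -31.5 m/s, so v(14) = 10 + (-31.5) = -21.5 m/s.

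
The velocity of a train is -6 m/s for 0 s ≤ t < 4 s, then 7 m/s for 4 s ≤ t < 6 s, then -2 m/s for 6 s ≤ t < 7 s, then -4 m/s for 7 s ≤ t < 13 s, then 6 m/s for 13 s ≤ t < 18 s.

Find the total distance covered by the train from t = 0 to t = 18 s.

94 m

Distance (not displacement) is the total path length: add the absolute areas under v-t.
0–4 s: |-6| × 4 = 24 m
4–6 s: |7| × 2 = 14 m
6–7 s: |-2| × 1 = 2 m
7–13 s: |-4| × 6 = 24 m
13–18 s: |6| × 5 = 30 m
Total distance = 94 m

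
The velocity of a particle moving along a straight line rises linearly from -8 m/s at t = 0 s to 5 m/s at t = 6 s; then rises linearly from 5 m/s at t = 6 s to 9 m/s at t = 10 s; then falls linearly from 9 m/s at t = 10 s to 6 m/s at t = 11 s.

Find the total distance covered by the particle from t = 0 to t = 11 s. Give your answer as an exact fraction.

Distance (not displacement) is the total path length: add the absolute areas under v-t.
0–6 s: v = 0 at t = 48/13 s; triangle areas 192/13 + 75/13 = 267/13 m
6–10 s: |½(5 + 9)(4)| = 28 m
10–11 s: |½(9 + 6)(1)| = 7.5 m
Total distance = 1457/26 m

1457/26 m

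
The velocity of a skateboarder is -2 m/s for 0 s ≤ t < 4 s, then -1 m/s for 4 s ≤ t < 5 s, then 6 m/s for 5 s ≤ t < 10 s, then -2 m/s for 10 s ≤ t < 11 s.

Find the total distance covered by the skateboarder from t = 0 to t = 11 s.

Total distance travelled is ∫|v| dt — sum the magnitudes of each area piece.
0–4 s: |-2| × 4 = 8 m
4–5 s: |-1| × 1 = 1 m
5–10 s: |6| × 5 = 30 m
10–11 s: |-2| × 1 = 2 m
Total distance = 41 m

41 m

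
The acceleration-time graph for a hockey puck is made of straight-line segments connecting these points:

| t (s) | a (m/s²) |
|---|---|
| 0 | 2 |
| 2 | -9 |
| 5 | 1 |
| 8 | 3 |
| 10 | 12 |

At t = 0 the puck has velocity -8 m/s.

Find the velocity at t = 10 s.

Δv equals the area under the a-t graph; then v = v₀ + Δv.
0–2 s: ½(2 + -9)(2) = -7 m/s
2–5 s: ½(-9 + 1)(3) = -12 m/s
5–8 s: ½(1 + 3)(3) = 6 m/s
8–10 s: ½(3 + 12)(2) = 15 m/s
Δv = 2 m/s, so v(10) = -8 + (2) = -6 m/s.

-6 m/s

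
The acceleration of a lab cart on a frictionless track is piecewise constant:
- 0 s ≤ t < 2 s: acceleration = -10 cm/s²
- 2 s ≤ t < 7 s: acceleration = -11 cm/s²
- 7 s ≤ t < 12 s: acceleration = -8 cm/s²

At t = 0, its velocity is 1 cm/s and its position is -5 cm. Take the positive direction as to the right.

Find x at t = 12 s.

On each constant-a segment, Δv = aΔt and Δx = v₀Δt + ½aΔt²; chain segment to segment.
0–2 s: v starts 1 cm/s; Δx = 1·2 + ½·-10·2² = -18 cm; v ends -19 cm/s.
2–7 s: v starts -19 cm/s; Δx = -19·5 + ½·-11·5² = -232.5 cm; v ends -74 cm/s.
7–12 s: v starts -74 cm/s; Δx = -74·5 + ½·-8·5² = -470 cm; v ends -114 cm/s.
x(12) = -5 + Σ Δx = -725.5 cm.

-725.5 cm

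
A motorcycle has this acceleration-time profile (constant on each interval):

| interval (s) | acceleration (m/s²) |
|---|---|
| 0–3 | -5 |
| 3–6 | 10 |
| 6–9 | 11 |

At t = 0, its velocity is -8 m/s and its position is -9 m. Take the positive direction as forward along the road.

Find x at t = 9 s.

-9 m

On each constant-a segment, Δv = aΔt and Δx = v₀Δt + ½aΔt²; chain segment to segment.
0–3 s: v starts -8 m/s; Δx = -8·3 + ½·-5·3² = -46.5 m; v ends -23 m/s.
3–6 s: v starts -23 m/s; Δx = -23·3 + ½·10·3² = -24 m; v ends 7 m/s.
6–9 s: v starts 7 m/s; Δx = 7·3 + ½·11·3² = 70.5 m; v ends 40 m/s.
x(9) = -9 + Σ Δx = -9 m.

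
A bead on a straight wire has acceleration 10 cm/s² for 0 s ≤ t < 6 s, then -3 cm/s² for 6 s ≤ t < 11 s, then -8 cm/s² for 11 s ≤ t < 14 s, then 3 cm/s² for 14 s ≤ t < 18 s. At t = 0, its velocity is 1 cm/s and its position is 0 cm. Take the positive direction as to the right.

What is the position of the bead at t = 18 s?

On each constant-a segment, Δv = aΔt and Δx = v₀Δt + ½aΔt²; chain segment to segment.
0–6 s: v starts 1 cm/s; Δx = 1·6 + ½·10·6² = 186 cm; v ends 61 cm/s.
6–11 s: v starts 61 cm/s; Δx = 61·5 + ½·-3·5² = 267.5 cm; v ends 46 cm/s.
11–14 s: v starts 46 cm/s; Δx = 46·3 + ½·-8·3² = 102 cm; v ends 22 cm/s.
14–18 s: v starts 22 cm/s; Δx = 22·4 + ½·3·4² = 112 cm; v ends 34 cm/s.
x(18) = 0 + Σ Δx = 667.5 cm.

667.5 cm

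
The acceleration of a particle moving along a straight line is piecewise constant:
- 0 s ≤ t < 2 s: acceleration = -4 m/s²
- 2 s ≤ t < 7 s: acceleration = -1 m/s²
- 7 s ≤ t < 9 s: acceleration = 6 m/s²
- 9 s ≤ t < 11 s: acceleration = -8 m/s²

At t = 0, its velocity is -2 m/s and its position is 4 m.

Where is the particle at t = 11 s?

-110.5 m

On each constant-a segment, Δv = aΔt and Δx = v₀Δt + ½aΔt²; chain segment to segment.
0–2 s: v starts -2 m/s; Δx = -2·2 + ½·-4·2² = -12 m; v ends -10 m/s.
2–7 s: v starts -10 m/s; Δx = -10·5 + ½·-1·5² = -62.5 m; v ends -15 m/s.
7–9 s: v starts -15 m/s; Δx = -15·2 + ½·6·2² = -18 m; v ends -3 m/s.
9–11 s: v starts -3 m/s; Δx = -3·2 + ½·-8·2² = -22 m; v ends -19 m/s.
x(11) = 4 + Σ Δx = -110.5 m.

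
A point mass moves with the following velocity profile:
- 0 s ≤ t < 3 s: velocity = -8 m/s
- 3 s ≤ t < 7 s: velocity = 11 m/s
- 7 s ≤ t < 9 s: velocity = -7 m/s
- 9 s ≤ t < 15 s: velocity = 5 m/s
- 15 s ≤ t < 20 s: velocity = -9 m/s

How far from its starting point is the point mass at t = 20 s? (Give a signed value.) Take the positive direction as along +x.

Displacement is the signed area under the v-t curve.
0–3 s: -8 × 3 = -24 m
3–7 s: 11 × 4 = 44 m
7–9 s: -7 × 2 = -14 m
9–15 s: 5 × 6 = 30 m
15–20 s: -9 × 5 = -45 m
Net displacement = -9 m

-9 m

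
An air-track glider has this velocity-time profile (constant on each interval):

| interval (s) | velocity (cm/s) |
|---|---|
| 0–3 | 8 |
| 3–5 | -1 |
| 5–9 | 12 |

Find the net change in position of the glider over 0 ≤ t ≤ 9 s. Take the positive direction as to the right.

Net displacement equals the area under the velocity-time graph (areas below the axis count negative).
0–3 s: 8 × 3 = 24 cm
3–5 s: -1 × 2 = -2 cm
5–9 s: 12 × 4 = 48 cm
Net displacement = 70 cm

70 cm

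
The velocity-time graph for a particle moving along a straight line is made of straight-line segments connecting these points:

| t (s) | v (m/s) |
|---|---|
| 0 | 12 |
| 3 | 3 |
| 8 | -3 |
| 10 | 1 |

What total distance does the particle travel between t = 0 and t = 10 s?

32.5 m

Total distance travelled is ∫|v| dt — sum the magnitudes of each area piece.
0–3 s: |½(12 + 3)(3)| = 22.5 m
3–8 s: v = 0 at t = 5.5 s; triangle areas 3.75 + 3.75 = 7.5 m
8–10 s: v = 0 at t = 9.5 s; triangle areas 2.25 + 0.25 = 2.5 m
Total distance = 32.5 m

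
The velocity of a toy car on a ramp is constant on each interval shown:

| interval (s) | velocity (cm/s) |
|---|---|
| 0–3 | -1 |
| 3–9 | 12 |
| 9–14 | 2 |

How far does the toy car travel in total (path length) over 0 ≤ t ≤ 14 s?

Distance (not displacement) is the total path length: add the absolute areas under v-t.
0–3 s: |-1| × 3 = 3 cm
3–9 s: |12| × 6 = 72 cm
9–14 s: |2| × 5 = 10 cm
Total distance = 85 cm

85 cm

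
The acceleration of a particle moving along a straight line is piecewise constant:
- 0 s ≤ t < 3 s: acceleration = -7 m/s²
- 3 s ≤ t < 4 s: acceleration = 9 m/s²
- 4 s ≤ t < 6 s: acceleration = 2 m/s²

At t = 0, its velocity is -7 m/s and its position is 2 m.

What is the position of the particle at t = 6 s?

On each constant-a segment, Δv = aΔt and Δx = v₀Δt + ½aΔt²; chain segment to segment.
0–3 s: v starts -7 m/s; Δx = -7·3 + ½·-7·3² = -52.5 m; v ends -28 m/s.
3–4 s: v starts -28 m/s; Δx = -28·1 + ½·9·1² = -23.5 m; v ends -19 m/s.
4–6 s: v starts -19 m/s; Δx = -19·2 + ½·2·2² = -34 m; v ends -15 m/s.
x(6) = 2 + Σ Δx = -108 m.

-108 m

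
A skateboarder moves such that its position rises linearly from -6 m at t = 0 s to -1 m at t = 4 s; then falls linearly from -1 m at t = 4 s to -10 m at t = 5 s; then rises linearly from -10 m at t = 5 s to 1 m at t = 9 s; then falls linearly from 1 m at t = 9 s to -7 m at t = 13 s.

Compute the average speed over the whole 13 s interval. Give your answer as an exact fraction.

33/13 m/s

Average speed = (total path length)/(elapsed time); on a piecewise-linear x-t graph the path length is Σ|Δx|.
0–4 s: |Δx| = |-1 − -6| = 5 m
4–5 s: |Δx| = |-10 − -1| = 9 m
5–9 s: |Δx| = |1 − -10| = 11 m
9–13 s: |Δx| = |-7 − 1| = 8 m
Total path = 33 m; average speed = 33/13 = 33/13 m/s.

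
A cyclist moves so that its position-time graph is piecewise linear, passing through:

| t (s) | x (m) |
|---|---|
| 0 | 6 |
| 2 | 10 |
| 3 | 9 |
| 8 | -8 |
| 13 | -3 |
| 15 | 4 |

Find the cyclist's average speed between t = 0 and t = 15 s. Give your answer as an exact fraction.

Average speed = (total path length)/(elapsed time); on a piecewise-linear x-t graph the path length is Σ|Δx|.
0–2 s: |Δx| = |10 − 6| = 4 m
2–3 s: |Δx| = |9 − 10| = 1 m
3–8 s: |Δx| = |-8 − 9| = 17 m
8–13 s: |Δx| = |-3 − -8| = 5 m
13–15 s: |Δx| = |4 − -3| = 7 m
Total path = 34 m; average speed = 34/15 = 34/15 m/s.

34/15 m/s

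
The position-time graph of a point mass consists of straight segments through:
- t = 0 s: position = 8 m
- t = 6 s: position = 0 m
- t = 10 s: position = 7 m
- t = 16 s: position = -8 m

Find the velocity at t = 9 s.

1.75 m/s

Velocity is the slope of the x-t graph on 6–10 s: (7 − 0)/(10 − 6) = 1.75 m/s.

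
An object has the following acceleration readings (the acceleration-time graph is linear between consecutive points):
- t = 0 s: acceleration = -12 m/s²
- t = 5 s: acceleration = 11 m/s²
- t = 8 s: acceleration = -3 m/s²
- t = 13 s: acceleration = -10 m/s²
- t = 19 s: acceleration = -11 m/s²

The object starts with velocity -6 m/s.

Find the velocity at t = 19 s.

-92 m/s

Δv equals the area under the a-t graph; then v = v₀ + Δv.
0–5 s: ½(-12 + 11)(5) = -2.5 m/s
5–8 s: ½(11 + -3)(3) = 12 m/s
8–13 s: ½(-3 + -10)(5) = -32.5 m/s
13–19 s: ½(-10 + -11)(6) = -63 m/s
Δv = -86 m/s, so v(19) = -6 + (-86) = -92 m/s.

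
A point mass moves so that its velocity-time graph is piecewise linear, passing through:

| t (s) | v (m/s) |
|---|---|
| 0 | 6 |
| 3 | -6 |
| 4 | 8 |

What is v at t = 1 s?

On 0–3 s the graph is linear from 6 to -6 m/s: v(1) = 6 + (-6 − 6)·(1 − 0)/(3 − 0) = 2 m/s.

2 m/s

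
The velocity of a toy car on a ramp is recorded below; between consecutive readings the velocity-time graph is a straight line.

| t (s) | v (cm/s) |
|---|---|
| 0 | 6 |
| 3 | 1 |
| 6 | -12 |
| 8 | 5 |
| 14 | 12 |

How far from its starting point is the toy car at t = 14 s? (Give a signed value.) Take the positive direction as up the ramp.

38 cm

Displacement is the signed area under the v-t curve.
0–3 s: ½(6 + 1)(3) = 10.5 cm
3–6 s: ½(1 + -12)(3) = -16.5 cm
6–8 s: ½(-12 + 5)(2) = -7 cm
8–14 s: ½(5 + 12)(6) = 51 cm
Net displacement = 38 cm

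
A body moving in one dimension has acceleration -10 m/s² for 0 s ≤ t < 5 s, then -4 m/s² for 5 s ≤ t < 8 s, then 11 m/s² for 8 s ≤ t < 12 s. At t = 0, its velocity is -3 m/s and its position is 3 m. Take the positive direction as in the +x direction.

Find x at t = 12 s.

-486 m

On each constant-a segment, Δv = aΔt and Δx = v₀Δt + ½aΔt²; chain segment to segment.
0–5 s: v starts -3 m/s; Δx = -3·5 + ½·-10·5² = -140 m; v ends -53 m/s.
5–8 s: v starts -53 m/s; Δx = -53·3 + ½·-4·3² = -177 m; v ends -65 m/s.
8–12 s: v starts -65 m/s; Δx = -65·4 + ½·11·4² = -172 m; v ends -21 m/s.
x(12) = 3 + Σ Δx = -486 m.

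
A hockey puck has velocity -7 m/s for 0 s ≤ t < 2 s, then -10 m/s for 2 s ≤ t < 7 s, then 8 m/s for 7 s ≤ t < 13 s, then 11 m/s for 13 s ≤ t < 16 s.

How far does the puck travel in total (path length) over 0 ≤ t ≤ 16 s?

Distance (not displacement) is the total path length: add the absolute areas under v-t.
0–2 s: |-7| × 2 = 14 m
2–7 s: |-10| × 5 = 50 m
7–13 s: |8| × 6 = 48 m
13–16 s: |11| × 3 = 33 m
Total distance = 145 m

145 m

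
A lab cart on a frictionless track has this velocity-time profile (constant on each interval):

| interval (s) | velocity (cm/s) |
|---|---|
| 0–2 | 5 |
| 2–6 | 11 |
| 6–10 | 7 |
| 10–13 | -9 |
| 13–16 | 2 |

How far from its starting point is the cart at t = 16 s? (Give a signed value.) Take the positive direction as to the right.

Displacement is the signed area under the v-t curve.
0–2 s: 5 × 2 = 10 cm
2–6 s: 11 × 4 = 44 cm
6–10 s: 7 × 4 = 28 cm
10–13 s: -9 × 3 = -27 cm
13–16 s: 2 × 3 = 6 cm
Net displacement = 61 cm

61 cm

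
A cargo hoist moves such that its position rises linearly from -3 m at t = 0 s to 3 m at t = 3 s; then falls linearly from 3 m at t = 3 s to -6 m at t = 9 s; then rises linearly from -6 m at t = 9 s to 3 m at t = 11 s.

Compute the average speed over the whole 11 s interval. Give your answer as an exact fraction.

Average speed = (total path length)/(elapsed time); on a piecewise-linear x-t graph the path length is Σ|Δx|.
0–3 s: |Δx| = |3 − -3| = 6 m
3–9 s: |Δx| = |-6 − 3| = 9 m
9–11 s: |Δx| = |3 − -6| = 9 m
Total path = 24 m; average speed = 24/11 = 24/11 m/s.

24/11 m/s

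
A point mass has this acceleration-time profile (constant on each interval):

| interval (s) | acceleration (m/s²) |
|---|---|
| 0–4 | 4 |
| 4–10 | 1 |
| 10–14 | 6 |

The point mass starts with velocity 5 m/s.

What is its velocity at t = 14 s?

51 m/s

Δv equals the area under the a-t graph; then v = v₀ + Δv.
0–4 s: 4 × 4 = 16 m/s
4–10 s: 1 × 6 = 6 m/s
10–14 s: 6 × 4 = 24 m/s
Δv = 46 m/s, so v(14) = 5 + (46) = 51 m/s.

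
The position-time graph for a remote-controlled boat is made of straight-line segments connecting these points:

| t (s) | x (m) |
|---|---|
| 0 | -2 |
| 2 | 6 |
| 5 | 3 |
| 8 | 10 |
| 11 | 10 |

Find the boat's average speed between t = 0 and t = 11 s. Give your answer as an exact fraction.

18/11 m/s

Average speed = (total path length)/(elapsed time); on a piecewise-linear x-t graph the path length is Σ|Δx|.
0–2 s: |Δx| = |6 − -2| = 8 m
2–5 s: |Δx| = |3 − 6| = 3 m
5–8 s: |Δx| = |10 − 3| = 7 m
8–11 s: |Δx| = |10 − 10| = 0 m
Total path = 18 m; average speed = 18/11 = 18/11 m/s.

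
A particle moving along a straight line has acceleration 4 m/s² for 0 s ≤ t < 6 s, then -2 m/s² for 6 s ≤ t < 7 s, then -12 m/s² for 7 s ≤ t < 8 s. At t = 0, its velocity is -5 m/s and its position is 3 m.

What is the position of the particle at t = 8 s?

On each constant-a segment, Δv = aΔt and Δx = v₀Δt + ½aΔt²; chain segment to segment.
0–6 s: v starts -5 m/s; Δx = -5·6 + ½·4·6² = 42 m; v ends 19 m/s.
6–7 s: v starts 19 m/s; Δx = 19·1 + ½·-2·1² = 18 m; v ends 17 m/s.
7–8 s: v starts 17 m/s; Δx = 17·1 + ½·-12·1² = 11 m; v ends 5 m/s.
x(8) = 3 + Σ Δx = 74 m.

74 m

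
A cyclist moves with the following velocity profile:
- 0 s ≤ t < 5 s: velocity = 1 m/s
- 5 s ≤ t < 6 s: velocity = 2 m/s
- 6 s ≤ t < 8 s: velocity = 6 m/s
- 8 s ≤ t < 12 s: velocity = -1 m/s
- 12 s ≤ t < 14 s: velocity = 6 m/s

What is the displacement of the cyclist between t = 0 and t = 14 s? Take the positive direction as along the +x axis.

Displacement is the signed area under the v-t curve.
0–5 s: 1 × 5 = 5 m
5–6 s: 2 × 1 = 2 m
6–8 s: 6 × 2 = 12 m
8–12 s: -1 × 4 = -4 m
12–14 s: 6 × 2 = 12 m
Net displacement = 27 m

27 m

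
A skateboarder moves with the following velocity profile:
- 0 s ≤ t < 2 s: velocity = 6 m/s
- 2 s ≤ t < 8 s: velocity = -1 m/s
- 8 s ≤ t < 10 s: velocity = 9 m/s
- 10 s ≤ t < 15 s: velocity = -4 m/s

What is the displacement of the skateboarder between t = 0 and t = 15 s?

4 m

Displacement is the signed area under the v-t curve.
0–2 s: 6 × 2 = 12 m
2–8 s: -1 × 6 = -6 m
8–10 s: 9 × 2 = 18 m
10–15 s: -4 × 5 = -20 m
Net displacement = 4 m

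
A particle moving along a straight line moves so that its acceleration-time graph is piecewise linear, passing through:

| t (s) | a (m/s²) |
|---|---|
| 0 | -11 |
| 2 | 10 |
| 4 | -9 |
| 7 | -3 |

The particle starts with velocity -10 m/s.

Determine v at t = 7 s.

Δv equals the area under the a-t graph; then v = v₀ + Δv.
0–2 s: ½(-11 + 10)(2) = -1 m/s
2–4 s: ½(10 + -9)(2) = 1 m/s
4–7 s: ½(-9 + -3)(3) = -18 m/s
Δv = -18 m/s, so v(7) = -10 + (-18) = -28 m/s.

-28 m/s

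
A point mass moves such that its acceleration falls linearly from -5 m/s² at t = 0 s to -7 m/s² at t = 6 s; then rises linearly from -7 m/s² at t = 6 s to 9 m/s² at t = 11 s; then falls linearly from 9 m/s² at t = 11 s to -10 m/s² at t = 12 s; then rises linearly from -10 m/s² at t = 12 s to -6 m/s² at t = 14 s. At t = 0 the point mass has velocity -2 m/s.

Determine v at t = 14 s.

-49.5 m/s

Δv equals the area under the a-t graph; then v = v₀ + Δv.
0–6 s: ½(-5 + -7)(6) = -36 m/s
6–11 s: ½(-7 + 9)(5) = 5 m/s
11–12 s: ½(9 + -10)(1) = -0.5 m/s
12–14 s: ½(-10 + -6)(2) = -16 m/s
Δv = -47.5 m/s, so v(14) = -2 + (-47.5) = -49.5 m/s.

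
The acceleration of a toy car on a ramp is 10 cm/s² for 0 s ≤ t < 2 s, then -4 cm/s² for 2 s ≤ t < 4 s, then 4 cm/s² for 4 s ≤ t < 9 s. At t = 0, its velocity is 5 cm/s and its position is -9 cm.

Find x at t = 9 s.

On each constant-a segment, Δv = aΔt and Δx = v₀Δt + ½aΔt²; chain segment to segment.
0–2 s: v starts 5 cm/s; Δx = 5·2 + ½·10·2² = 30 cm; v ends 25 cm/s.
2–4 s: v starts 25 cm/s; Δx = 25·2 + ½·-4·2² = 42 cm; v ends 17 cm/s.
4–9 s: v starts 17 cm/s; Δx = 17·5 + ½·4·5² = 135 cm; v ends 37 cm/s.
x(9) = -9 + Σ Δx = 198 cm.

198 cm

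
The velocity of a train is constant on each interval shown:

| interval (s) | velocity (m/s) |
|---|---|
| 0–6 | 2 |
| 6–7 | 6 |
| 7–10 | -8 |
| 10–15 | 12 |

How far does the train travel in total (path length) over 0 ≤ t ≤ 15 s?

Total distance travelled is ∫|v| dt — sum the magnitudes of each area piece.
0–6 s: |2| × 6 = 12 m
6–7 s: |6| × 1 = 6 m
7–10 s: |-8| × 3 = 24 m
10–15 s: |12| × 5 = 60 m
Total distance = 102 m

102 m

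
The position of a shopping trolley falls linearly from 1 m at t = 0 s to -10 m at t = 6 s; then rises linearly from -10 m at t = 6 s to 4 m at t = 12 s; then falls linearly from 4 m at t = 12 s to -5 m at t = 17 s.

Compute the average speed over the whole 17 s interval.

Average speed = (total path length)/(elapsed time); on a piecewise-linear x-t graph the path length is Σ|Δx|.
0–6 s: |Δx| = |-10 − 1| = 11 m
6–12 s: |Δx| = |4 − -10| = 14 m
12–17 s: |Δx| = |-5 − 4| = 9 m
Total path = 34 m; average speed = 34/17 = 2 m/s.

2 m/s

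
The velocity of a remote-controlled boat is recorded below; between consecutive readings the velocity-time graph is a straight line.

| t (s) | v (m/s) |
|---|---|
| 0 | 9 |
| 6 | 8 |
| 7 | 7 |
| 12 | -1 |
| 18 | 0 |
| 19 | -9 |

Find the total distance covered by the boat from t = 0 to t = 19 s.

Distance (not displacement) is the total path length: add the absolute areas under v-t.
0–6 s: |½(9 + 8)(6)| = 51 m
6–7 s: |½(8 + 7)(1)| = 7.5 m
7–12 s: v = 0 at t = 11.375 s; triangle areas 15.3125 + 0.3125 = 15.625 m
12–18 s: |½(-1 + 0)(6)| = 3 m
18–19 s: |½(0 + -9)(1)| = 4.5 m
Total distance = 81.625 m

81.625 m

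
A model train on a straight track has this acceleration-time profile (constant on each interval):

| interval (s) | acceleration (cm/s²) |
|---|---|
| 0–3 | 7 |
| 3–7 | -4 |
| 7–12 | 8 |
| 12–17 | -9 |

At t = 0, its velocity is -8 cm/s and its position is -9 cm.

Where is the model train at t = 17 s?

176 cm

On each constant-a segment, Δv = aΔt and Δx = v₀Δt + ½aΔt²; chain segment to segment.
0–3 s: v starts -8 cm/s; Δx = -8·3 + ½·7·3² = 7.5 cm; v ends 13 cm/s.
3–7 s: v starts 13 cm/s; Δx = 13·4 + ½·-4·4² = 20 cm; v ends -3 cm/s.
7–12 s: v starts -3 cm/s; Δx = -3·5 + ½·8·5² = 85 cm; v ends 37 cm/s.
12–17 s: v starts 37 cm/s; Δx = 37·5 + ½·-9·5² = 72.5 cm; v ends -8 cm/s.
x(17) = -9 + Σ Δx = 176 cm.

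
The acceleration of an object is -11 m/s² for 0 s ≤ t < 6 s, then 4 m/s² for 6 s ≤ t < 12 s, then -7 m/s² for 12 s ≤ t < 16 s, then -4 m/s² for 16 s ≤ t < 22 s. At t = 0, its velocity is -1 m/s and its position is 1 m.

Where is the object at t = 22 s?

On each constant-a segment, Δv = aΔt and Δx = v₀Δt + ½aΔt²; chain segment to segment.
0–6 s: v starts -1 m/s; Δx = -1·6 + ½·-11·6² = -204 m; v ends -67 m/s.
6–12 s: v starts -67 m/s; Δx = -67·6 + ½·4·6² = -330 m; v ends -43 m/s.
12–16 s: v starts -43 m/s; Δx = -43·4 + ½·-7·4² = -228 m; v ends -71 m/s.
16–22 s: v starts -71 m/s; Δx = -71·6 + ½·-4·6² = -498 m; v ends -95 m/s.
x(22) = 1 + Σ Δx = -1259 m.

-1259 m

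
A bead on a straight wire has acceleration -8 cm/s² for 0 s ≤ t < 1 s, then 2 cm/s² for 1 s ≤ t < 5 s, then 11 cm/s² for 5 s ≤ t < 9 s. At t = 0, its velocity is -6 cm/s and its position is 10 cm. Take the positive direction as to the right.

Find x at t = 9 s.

On each constant-a segment, Δv = aΔt and Δx = v₀Δt + ½aΔt²; chain segment to segment.
0–1 s: v starts -6 cm/s; Δx = -6·1 + ½·-8·1² = -10 cm; v ends -14 cm/s.
1–5 s: v starts -14 cm/s; Δx = -14·4 + ½·2·4² = -40 cm; v ends -6 cm/s.
5–9 s: v starts -6 cm/s; Δx = -6·4 + ½·11·4² = 64 cm; v ends 38 cm/s.
x(9) = 10 + Σ Δx = 24 cm.

24 cm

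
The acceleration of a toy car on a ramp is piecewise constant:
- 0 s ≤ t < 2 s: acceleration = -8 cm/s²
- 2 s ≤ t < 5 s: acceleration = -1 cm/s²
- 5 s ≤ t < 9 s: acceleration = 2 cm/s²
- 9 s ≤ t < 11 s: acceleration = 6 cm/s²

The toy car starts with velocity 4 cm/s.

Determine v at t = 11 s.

5 cm/s

Δv equals the area under the a-t graph; then v = v₀ + Δv.
0–2 s: -8 × 2 = -16 cm/s
2–5 s: -1 × 3 = -3 cm/s
5–9 s: 2 × 4 = 8 cm/s
9–11 s: 6 × 2 = 12 cm/s
Δv = 1 cm/s, so v(11) = 4 + (1) = 5 cm/s.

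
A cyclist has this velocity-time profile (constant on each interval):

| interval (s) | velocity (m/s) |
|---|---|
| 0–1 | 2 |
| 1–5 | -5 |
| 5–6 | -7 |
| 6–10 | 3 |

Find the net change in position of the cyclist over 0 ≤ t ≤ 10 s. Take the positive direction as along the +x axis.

Net displacement equals the area under the velocity-time graph (areas below the axis count negative).
0–1 s: 2 × 1 = 2 m
1–5 s: -5 × 4 = -20 m
5–6 s: -7 × 1 = -7 m
6–10 s: 3 × 4 = 12 m
Net displacement = -13 m

-13 m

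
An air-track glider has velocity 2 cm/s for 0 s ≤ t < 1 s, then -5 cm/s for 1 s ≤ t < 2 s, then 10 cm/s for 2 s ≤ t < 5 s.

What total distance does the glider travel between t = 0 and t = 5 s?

37 cm

Distance (not displacement) is the total path length: add the absolute areas under v-t.
0–1 s: |2| × 1 = 2 cm
1–2 s: |-5| × 1 = 5 cm
2–5 s: |10| × 3 = 30 cm
Total distance = 37 cm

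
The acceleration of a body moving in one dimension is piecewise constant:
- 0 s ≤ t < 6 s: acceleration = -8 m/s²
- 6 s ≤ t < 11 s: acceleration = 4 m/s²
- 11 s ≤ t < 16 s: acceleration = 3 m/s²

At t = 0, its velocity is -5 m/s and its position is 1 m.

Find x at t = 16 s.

-515.5 m

On each constant-a segment, Δv = aΔt and Δx = v₀Δt + ½aΔt²; chain segment to segment.
0–6 s: v starts -5 m/s; Δx = -5·6 + ½·-8·6² = -174 m; v ends -53 m/s.
6–11 s: v starts -53 m/s; Δx = -53·5 + ½·4·5² = -215 m; v ends -33 m/s.
11–16 s: v starts -33 m/s; Δx = -33·5 + ½·3·5² = -127.5 m; v ends -18 m/s.
x(16) = 1 + Σ Δx = -515.5 m.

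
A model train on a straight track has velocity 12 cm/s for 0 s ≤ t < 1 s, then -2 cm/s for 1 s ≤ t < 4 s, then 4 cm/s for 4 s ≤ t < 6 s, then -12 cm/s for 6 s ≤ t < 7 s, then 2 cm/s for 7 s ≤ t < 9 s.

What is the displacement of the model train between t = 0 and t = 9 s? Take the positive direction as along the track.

6 cm

Displacement is the signed area under the v-t curve.
0–1 s: 12 × 1 = 12 cm
1–4 s: -2 × 3 = -6 cm
4–6 s: 4 × 2 = 8 cm
6–7 s: -12 × 1 = -12 cm
7–9 s: 2 × 2 = 4 cm
Net displacement = 6 cm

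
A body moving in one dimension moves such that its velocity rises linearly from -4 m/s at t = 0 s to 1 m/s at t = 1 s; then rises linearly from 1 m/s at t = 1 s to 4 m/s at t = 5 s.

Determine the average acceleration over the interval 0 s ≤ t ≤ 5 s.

1.6 m/s²

Average acceleration = Δv/Δt = (4 − -4)/(5 − 0) = 1.6 m/s².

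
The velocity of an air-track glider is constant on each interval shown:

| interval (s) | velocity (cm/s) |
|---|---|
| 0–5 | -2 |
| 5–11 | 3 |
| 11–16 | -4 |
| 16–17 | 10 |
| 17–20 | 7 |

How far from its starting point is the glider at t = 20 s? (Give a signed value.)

Net displacement equals the area under the velocity-time graph (areas below the axis count negative).
0–5 s: -2 × 5 = -10 cm
5–11 s: 3 × 6 = 18 cm
11–16 s: -4 × 5 = -20 cm
16–17 s: 10 × 1 = 10 cm
17–20 s: 7 × 3 = 21 cm
Net displacement = 19 cm

19 cm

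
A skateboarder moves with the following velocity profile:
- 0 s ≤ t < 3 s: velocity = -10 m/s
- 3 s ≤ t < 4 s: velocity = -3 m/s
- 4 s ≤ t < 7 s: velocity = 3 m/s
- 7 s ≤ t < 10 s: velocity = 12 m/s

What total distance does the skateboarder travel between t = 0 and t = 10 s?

Total distance travelled is ∫|v| dt — sum the magnitudes of each area piece.
0–3 s: |-10| × 3 = 30 m
3–4 s: |-3| × 1 = 3 m
4–7 s: |3| × 3 = 9 m
7–10 s: |12| × 3 = 36 m
Total distance = 78 m

78 m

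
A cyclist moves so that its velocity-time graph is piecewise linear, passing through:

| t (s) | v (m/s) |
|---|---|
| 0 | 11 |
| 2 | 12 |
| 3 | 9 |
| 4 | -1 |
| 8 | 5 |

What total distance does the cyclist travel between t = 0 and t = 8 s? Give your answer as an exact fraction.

Total distance travelled is ∫|v| dt — sum the magnitudes of each area piece.
0–2 s: |½(11 + 12)(2)| = 23 m
2–3 s: |½(12 + 9)(1)| = 10.5 m
3–4 s: v = 0 at t = 3.9 s; triangle areas 4.05 + 0.05 = 4.1 m
4–8 s: v = 0 at t = 14/3 s; triangle areas 1/3 + 25/3 = 26/3 m
Total distance = 694/15 m

694/15 m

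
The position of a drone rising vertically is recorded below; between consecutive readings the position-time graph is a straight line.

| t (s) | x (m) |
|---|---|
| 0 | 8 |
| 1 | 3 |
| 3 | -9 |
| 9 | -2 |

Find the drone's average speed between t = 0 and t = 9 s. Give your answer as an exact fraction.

Average speed = (total path length)/(elapsed time); on a piecewise-linear x-t graph the path length is Σ|Δx|.
0–1 s: |Δx| = |3 − 8| = 5 m
1–3 s: |Δx| = |-9 − 3| = 12 m
3–9 s: |Δx| = |-2 − -9| = 7 m
Total path = 24 m; average speed = 24/9 = 8/3 m/s.

8/3 m/s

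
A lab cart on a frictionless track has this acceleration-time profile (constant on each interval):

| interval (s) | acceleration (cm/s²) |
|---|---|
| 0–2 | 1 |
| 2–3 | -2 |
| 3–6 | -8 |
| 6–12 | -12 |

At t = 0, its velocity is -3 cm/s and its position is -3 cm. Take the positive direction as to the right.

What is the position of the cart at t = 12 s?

-432 cm

On each constant-a segment, Δv = aΔt and Δx = v₀Δt + ½aΔt²; chain segment to segment.
0–2 s: v starts -3 cm/s; Δx = -3·2 + ½·1·2² = -4 cm; v ends -1 cm/s.
2–3 s: v starts -1 cm/s; Δx = -1·1 + ½·-2·1² = -2 cm; v ends -3 cm/s.
3–6 s: v starts -3 cm/s; Δx = -3·3 + ½·-8·3² = -45 cm; v ends -27 cm/s.
6–12 s: v starts -27 cm/s; Δx = -27·6 + ½·-12·6² = -378 cm; v ends -99 cm/s.
x(12) = -3 + Σ Δx = -432 cm.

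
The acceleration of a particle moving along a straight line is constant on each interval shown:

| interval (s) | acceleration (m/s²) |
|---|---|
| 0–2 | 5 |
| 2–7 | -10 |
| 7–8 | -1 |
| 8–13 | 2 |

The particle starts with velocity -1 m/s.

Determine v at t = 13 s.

-32 m/s

Δv equals the area under the a-t graph; then v = v₀ + Δv.
0–2 s: 5 × 2 = 10 m/s
2–7 s: -10 × 5 = -50 m/s
7–8 s: -1 × 1 = -1 m/s
8–13 s: 2 × 5 = 10 m/s
Δv = -31 m/s, so v(13) = -1 + (-31) = -32 m/s.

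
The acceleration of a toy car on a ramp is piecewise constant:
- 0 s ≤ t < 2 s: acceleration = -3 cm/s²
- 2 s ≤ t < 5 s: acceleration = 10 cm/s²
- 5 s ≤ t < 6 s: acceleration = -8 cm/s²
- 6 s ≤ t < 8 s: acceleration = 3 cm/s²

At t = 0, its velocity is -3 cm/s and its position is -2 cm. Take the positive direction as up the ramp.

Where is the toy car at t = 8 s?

On each constant-a segment, Δv = aΔt and Δx = v₀Δt + ½aΔt²; chain segment to segment.
0–2 s: v starts -3 cm/s; Δx = -3·2 + ½·-3·2² = -12 cm; v ends -9 cm/s.
2–5 s: v starts -9 cm/s; Δx = -9·3 + ½·10·3² = 18 cm; v ends 21 cm/s.
5–6 s: v starts 21 cm/s; Δx = 21·1 + ½·-8·1² = 17 cm; v ends 13 cm/s.
6–8 s: v starts 13 cm/s; Δx = 13·2 + ½·3·2² = 32 cm; v ends 19 cm/s.
x(8) = -2 + Σ Δx = 53 cm.

53 cm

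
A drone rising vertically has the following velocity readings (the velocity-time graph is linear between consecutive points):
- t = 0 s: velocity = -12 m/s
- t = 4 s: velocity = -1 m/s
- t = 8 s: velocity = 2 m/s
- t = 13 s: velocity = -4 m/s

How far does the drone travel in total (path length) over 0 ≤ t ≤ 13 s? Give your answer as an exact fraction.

Total distance travelled is ∫|v| dt — sum the magnitudes of each area piece.
0–4 s: |½(-12 + -1)(4)| = 26 m
4–8 s: v = 0 at t = 16/3 s; triangle areas 2/3 + 8/3 = 10/3 m
8–13 s: v = 0 at t = 29/3 s; triangle areas 5/3 + 20/3 = 25/3 m
Total distance = 113/3 m

113/3 m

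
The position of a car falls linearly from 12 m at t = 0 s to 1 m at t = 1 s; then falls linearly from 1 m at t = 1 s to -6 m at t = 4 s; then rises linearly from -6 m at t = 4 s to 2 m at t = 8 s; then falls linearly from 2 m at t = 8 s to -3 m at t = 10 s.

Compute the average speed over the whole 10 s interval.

3.1 m/s

Average speed = (total path length)/(elapsed time); on a piecewise-linear x-t graph the path length is Σ|Δx|.
0–1 s: |Δx| = |1 − 12| = 11 m
1–4 s: |Δx| = |-6 − 1| = 7 m
4–8 s: |Δx| = |2 − -6| = 8 m
8–10 s: |Δx| = |-3 − 2| = 5 m
Total path = 31 m; average speed = 31/10 = 3.1 m/s.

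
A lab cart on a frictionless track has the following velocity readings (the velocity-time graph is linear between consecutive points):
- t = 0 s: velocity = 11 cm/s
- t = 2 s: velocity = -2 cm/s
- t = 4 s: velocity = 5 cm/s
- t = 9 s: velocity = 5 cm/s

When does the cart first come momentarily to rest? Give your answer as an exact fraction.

t = 22/13 s

v changes sign on 0–2 s (from 11 to -2); the graph is linear there, so v = 0 at t = 0 + (-11)·(2 − 0)/(-2 − 11) = 22/13 s.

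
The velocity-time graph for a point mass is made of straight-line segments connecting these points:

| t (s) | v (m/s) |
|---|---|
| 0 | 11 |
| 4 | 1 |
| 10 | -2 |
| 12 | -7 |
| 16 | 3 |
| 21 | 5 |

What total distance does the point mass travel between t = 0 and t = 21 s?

Total distance travelled is ∫|v| dt — sum the magnitudes of each area piece.
0–4 s: |½(11 + 1)(4)| = 24 m
4–10 s: v = 0 at t = 6 s; triangle areas 1 + 4 = 5 m
10–12 s: |½(-2 + -7)(2)| = 9 m
12–16 s: v = 0 at t = 14.8 s; triangle areas 9.8 + 1.8 = 11.6 m
16–21 s: |½(3 + 5)(5)| = 20 m
Total distance = 69.6 m

69.6 m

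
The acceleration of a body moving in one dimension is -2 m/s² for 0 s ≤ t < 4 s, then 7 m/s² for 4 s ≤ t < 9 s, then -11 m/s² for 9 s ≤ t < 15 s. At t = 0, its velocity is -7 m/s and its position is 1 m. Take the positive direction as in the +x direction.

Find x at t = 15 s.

-108.5 m

On each constant-a segment, Δv = aΔt and Δx = v₀Δt + ½aΔt²; chain segment to segment.
0–4 s: v starts -7 m/s; Δx = -7·4 + ½·-2·4² = -44 m; v ends -15 m/s.
4–9 s: v starts -15 m/s; Δx = -15·5 + ½·7·5² = 12.5 m; v ends 20 m/s.
9–15 s: v starts 20 m/s; Δx = 20·6 + ½·-11·6² = -78 m; v ends -46 m/s.
x(15) = 1 + Σ Δx = -108.5 m.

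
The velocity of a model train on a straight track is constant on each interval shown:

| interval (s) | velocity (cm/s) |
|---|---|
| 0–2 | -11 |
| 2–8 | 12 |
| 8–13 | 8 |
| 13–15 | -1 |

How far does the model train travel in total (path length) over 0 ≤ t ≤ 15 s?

136 cm

Distance (not displacement) is the total path length: add the absolute areas under v-t.
0–2 s: |-11| × 2 = 22 cm
2–8 s: |12| × 6 = 72 cm
8–13 s: |8| × 5 = 40 cm
13–15 s: |-1| × 2 = 2 cm
Total distance = 136 cm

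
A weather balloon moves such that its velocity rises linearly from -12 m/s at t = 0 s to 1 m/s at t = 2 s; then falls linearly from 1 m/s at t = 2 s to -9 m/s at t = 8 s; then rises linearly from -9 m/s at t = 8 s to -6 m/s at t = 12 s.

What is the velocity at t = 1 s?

-5.5 m/s

On 0–2 s the graph is linear from -12 to 1 m/s: v(1) = -12 + (1 − -12)·(1 − 0)/(2 − 0) = -5.5 m/s.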